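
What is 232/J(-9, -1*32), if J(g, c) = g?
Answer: -232/9 ≈ -25.778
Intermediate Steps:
232/J(-9, -1*32) = 232/(-9) = 232*(-⅑) = -232/9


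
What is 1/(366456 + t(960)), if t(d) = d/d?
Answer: 1/366457 ≈ 2.7288e-6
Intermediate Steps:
t(d) = 1
1/(366456 + t(960)) = 1/(366456 + 1) = 1/366457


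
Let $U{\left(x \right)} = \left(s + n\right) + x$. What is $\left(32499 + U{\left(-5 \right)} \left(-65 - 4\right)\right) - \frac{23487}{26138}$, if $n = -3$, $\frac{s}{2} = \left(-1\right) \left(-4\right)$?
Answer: $\frac{849435375}{26138} \approx 32498.0$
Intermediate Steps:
$s = 8$ ($s = 2 \left(\left(-1\right) \left(-4\right)\right) = 2 \cdot 4 = 8$)
$U{\left(x \right)} = 5 + x$ ($U{\left(x \right)} = \left(8 - 3\right) + x = 5 + x$)
$\left(32499 + U{\left(-5 \right)} \left(-65 - 4\right)\right) - \frac{23487}{26138} = \left(32499 + \left(5 - 5\right) \left(-65 - 4\right)\right) - \frac{23487}{26138} = \left(32499 + 0 \left(-69\right)\right) - \frac{23487}{26138} = \left(32499 + 0\right) - \frac{23487}{26138} = 32499 - \frac{23487}{26138} = \frac{849435375}{26138}$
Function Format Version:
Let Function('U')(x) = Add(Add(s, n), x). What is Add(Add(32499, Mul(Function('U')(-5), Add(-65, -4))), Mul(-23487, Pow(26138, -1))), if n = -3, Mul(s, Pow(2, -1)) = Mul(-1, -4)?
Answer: Rational(849435375, 26138) ≈ 32498.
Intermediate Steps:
s = 8 (s = Mul(2, Mul(-1, -4)) = Mul(2, 4) = 8)
Function('U')(x) = Add(5, x) (Function('U')(x) = Add(Add(8, -3), x) = Add(5, x))
Add(Add(32499, Mul(Function('U')(-5), Add(-65, -4))), Mul(-23487, Pow(26138, -1))) = Add(Add(32499, Mul(Add(5, -5), Add(-65, -4))), Mul(-23487, Pow(26138, -1))) = Add(Add(32499, Mul(0, -69)), Mul(-23487, Rational(1, 26138))) = Add(Add(32499, 0), Rational(-23487, 26138)) = Add(32499, Rational(-23487, 26138)) = Rational(849435375, 26138)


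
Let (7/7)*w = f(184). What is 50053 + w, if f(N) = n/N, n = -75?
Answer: 9209677/184 ≈ 50053.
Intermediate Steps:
f(N) = -75/N
w = -75/184 ≈ -0.40761
50053 + w = 50053 - 75/184 = 9209677/184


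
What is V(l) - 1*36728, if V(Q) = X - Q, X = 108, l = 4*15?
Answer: -36680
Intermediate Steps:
l = 60
V(Q) = 108 - Q
V(l) - 1*36728 = (108 - 1*60) - 1*36728 = (108 - 60) - 36728 = 48 - 36728 = -36680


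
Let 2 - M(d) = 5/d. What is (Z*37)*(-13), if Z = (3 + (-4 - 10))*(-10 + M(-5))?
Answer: -37037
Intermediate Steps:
M(d) = 2 - 5/d
Z = 77 (Z = (3 + (-4 - 10))*(-10 + (2 - 5/(-5))) = (3 - 14)*(-10 + (2 - 5*(-⅕))) = -11*(-10 + (2 + 1)) = -11*(-10 + 3) = -11*(-7) = 77)
(Z*37)*(-13) = (77*37)*(-13) = 2849*(-13) = -37037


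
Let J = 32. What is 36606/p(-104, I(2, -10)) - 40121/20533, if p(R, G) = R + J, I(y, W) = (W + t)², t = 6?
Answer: -125753285/246396 ≈ -510.37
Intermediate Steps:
I(y, W) = (6 + W)² (I(y, W) = (W + 6)² = (6 + W)²)
p(R, G) = 32 + R (p(R, G) = R + 32 = 32 + R)
36606/p(-104, I(2, -10)) - 40121/20533 = 36606/(32 - 104) - 40121/20533 = 36606/(-72) - 40121*1/20533 = 36606*(-1/72) - 40121/20533 = -6101/12 - 40121/20533 = -125753285/246396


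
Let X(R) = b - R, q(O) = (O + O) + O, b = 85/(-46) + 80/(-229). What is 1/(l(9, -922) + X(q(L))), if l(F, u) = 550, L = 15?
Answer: 10534/5296525 ≈ 0.0019889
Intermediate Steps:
b = -23145/10534 (b = 85*(-1/46) + 80*(-1/229) = -85/46 - 80/229 = -23145/10534 ≈ -2.1972)
q(O) = 3*O (q(O) = 2*O + O = 3*O)
X(R) = -23145/10534 - R
1/(l(9, -922) + X(q(L))) = 1/(550 + (-23145/10534 - 3*15)) = 1/(550 + (-23145/10534 - 1*45)) = 1/(550 + (-23145/10534 - 45)) = 1/(550 - 497175/10534) = 1/(5296525/10534) = 10534/5296525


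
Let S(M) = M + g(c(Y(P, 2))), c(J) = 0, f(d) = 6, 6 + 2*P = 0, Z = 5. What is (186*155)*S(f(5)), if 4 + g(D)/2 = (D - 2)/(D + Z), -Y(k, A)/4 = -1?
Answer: -80724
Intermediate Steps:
P = -3 (P = -3 + (½)*0 = -3 + 0 = -3)
Y(k, A) = 4 (Y(k, A) = -4*(-1) = 4)
g(D) = -8 + 2*(-2 + D)/(5 + D) (g(D) = -8 + 2*((D - 2)/(D + 5)) = -8 + 2*((-2 + D)/(5 + D)) = -8 + 2*(-2 + D)/(5 + D))
S(M) = -44/5 + M (S(M) = M + 2*(-22 - 3*0)/(5 + 0) = M + 2*(-22 + 0)/5 = M + 2*(⅕)*(-22) = M - 44/5 = -44/5 + M)
(186*155)*S(f(5)) = (186*155)*(-44/5 + 6) = 28830*(-14/5) = -80724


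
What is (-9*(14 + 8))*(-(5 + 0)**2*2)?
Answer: 9900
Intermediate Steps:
(-9*(14 + 8))*(-(5 + 0)**2*2) = (-9*22)*(-1*5**2*2) = -198*(-1*25)*2 = -(-4950)*2 = -198*(-50) = 9900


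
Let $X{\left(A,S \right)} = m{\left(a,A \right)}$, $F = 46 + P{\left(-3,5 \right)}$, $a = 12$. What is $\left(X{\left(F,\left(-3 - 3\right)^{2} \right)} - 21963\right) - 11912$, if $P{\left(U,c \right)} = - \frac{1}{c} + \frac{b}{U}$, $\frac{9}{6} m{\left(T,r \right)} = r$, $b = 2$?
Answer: $- \frac{1523021}{45} \approx -33845.0$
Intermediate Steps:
$m{\left(T,r \right)} = \frac{2 r}{3}$
$P{\left(U,c \right)} = - \frac{1}{c} + \frac{2}{U}$
$F = \frac{677}{15}$ ($F = 46 + \left(- \frac{1}{5} + \frac{2}{-3}\right) = 46 + \left(\left(-1\right) \frac{1}{5} + 2 \left(- \frac{1}{3}\right)\right) = 46 - \frac{13}{15} = \frac{677}{15} \approx 45.133$)
$X{\left(A,S \right)} = \frac{2 A}{3}$
$\left(X{\left(F,\left(-3 - 3\right)^{2} \right)} - 21963\right) - 11912 = \left(\frac{2}{3} \cdot \frac{677}{15} - 21963\right) - 11912 = \left(\frac{1354}{45} - 21963\right) - 11912 = - \frac{986981}{45} - 11912 = - \frac{1523021}{45}$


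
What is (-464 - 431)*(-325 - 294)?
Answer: 554005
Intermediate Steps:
(-464 - 431)*(-325 - 294) = -895*(-619) = 554005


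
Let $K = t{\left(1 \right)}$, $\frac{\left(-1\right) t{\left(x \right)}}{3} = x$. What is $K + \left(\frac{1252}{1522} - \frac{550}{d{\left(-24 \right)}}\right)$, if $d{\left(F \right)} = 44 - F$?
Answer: $- \frac{265613}{25874} \approx -10.266$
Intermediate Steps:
$t{\left(x \right)} = - 3 x$
$K = -3$ ($K = \left(-3\right) 1 = -3$)
$K + \left(\frac{1252}{1522} - \frac{550}{d{\left(-24 \right)}}\right) = -3 + \left(\frac{1252}{1522} - \frac{550}{44 - -24}\right) = -3 + \left(1252 \cdot \frac{1}{1522} - \frac{550}{44 + 24}\right) = -3 + \left(\frac{626}{761} - \frac{550}{68}\right) = -3 + \left(\frac{626}{761} - \frac{275}{34}\right) = -3 - \frac{187991}{25874} = - \frac{265613}{25874}$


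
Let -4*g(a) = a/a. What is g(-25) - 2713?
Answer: -10853/4 ≈ -2713.3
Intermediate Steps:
g(a) = -¼ (g(a) = -a/(4*a) = -¼*1 = -¼)
g(-25) - 2713 = -¼ - 2713 = -10853/4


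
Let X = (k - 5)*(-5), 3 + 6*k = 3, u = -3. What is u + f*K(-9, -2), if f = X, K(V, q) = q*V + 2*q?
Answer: 347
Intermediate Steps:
k = 0 (k = -½ + (⅙)*3 = -½ + ½ = 0)
K(V, q) = 2*q + V*q (K(V, q) = V*q + 2*q = 2*q + V*q)
X = 25 (X = (0 - 5)*(-5) = -5*(-5) = 25)
f = 25
u + f*K(-9, -2) = -3 + 25*(-2*(2 - 9)) = -3 + 25*(-2*(-7)) = -3 + 25*14 = -3 + 350 = 347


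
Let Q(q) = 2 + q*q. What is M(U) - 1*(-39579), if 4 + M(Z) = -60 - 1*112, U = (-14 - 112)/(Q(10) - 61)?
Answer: 39403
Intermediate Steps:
Q(q) = 2 + q²
U = -126/41 (U = (-14 - 112)/((2 + 10²) - 61) = -126/((2 + 100) - 61) = -126/(102 - 61) = -126/41 ≈ -3.0732)
M(Z) = -176 (M(Z) = -4 + (-60 - 1*112) = -4 + (-60 - 112) = -4 - 172 = -176)
M(U) - 1*(-39579) = -176 - 1*(-39579) = -176 + 39579 = 39403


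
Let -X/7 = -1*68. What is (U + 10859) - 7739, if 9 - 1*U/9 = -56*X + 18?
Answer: 242943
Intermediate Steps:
X = 476 (X = -(-7)*68 = -7*(-68) = 476)
U = 239823 (U = 81 - 9*(-56*476 + 18) = 81 - 9*(-26656 + 18) = 81 - 9*(-26638) = 81 + 239742 = 239823)
(U + 10859) - 7739 = (239823 + 10859) - 7739 = 250682 - 7739 = 242943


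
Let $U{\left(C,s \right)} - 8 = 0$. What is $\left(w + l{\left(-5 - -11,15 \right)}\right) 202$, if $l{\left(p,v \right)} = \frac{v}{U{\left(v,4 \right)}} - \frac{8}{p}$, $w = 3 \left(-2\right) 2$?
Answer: $- \frac{27775}{12} \approx -2314.6$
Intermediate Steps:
$w = -12$ ($w = \left(-6\right) 2 = -12$)
$U{\left(C,s \right)} = 8$ ($U{\left(C,s \right)} = 8 + 0 = 8$)
$l{\left(p,v \right)} = - \frac{8}{p} + \frac{v}{8}$ ($l{\left(p,v \right)} = \frac{v}{8} - \frac{8}{p} = - \frac{8}{p} + \frac{v}{8}$)
$\left(w + l{\left(-5 - -11,15 \right)}\right) 202 = \left(-12 + \left(- \frac{8}{-5 - -11} + \frac{1}{8} \cdot 15\right)\right) 202 = \left(-12 + \left(- \frac{8}{-5 + 11} + \frac{15}{8}\right)\right) 202 = \left(-12 + \left(- \frac{8}{6} + \frac{15}{8}\right)\right) 202 = \left(-12 + \left(\left(-8\right) \frac{1}{6} + \frac{15}{8}\right)\right) 202 = \left(-12 + \left(- \frac{4}{3} + \frac{15}{8}\right)\right) 202 = \left(-12 + \frac{13}{24}\right) 202 = \left(- \frac{275}{24}\right) 202 = - \frac{27775}{12}$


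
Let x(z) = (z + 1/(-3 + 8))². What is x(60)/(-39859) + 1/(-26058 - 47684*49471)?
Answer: -330520646756157/3635230963050950 ≈ -0.090922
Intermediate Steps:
x(z) = (⅕ + z)² (x(z) = (z + 1/5)² = (z + ⅕)² = (⅕ + z)²)
x(60)/(-39859) + 1/(-26058 - 47684*49471) = ((1 + 5*60)²/25)/(-39859) + 1/(-26058 - 47684*49471) = ((1 + 300)²/25)*(-1/39859) + (1/49471)/(-73742) = ((1/25)*301²)*(-1/39859) - 1/73742*1/49471 = ((1/25)*90601)*(-1/39859) - 1/3648090482 = (90601/25)*(-1/39859) - 1/3648090482 = -90601/996475 - 1/3648090482 = -330520646756157/3635230963050950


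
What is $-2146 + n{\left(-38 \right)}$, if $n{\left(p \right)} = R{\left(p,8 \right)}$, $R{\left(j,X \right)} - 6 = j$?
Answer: $-2178$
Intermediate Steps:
$R{\left(j,X \right)} = 6 + j$
$n{\left(p \right)} = 6 + p$
$-2146 + n{\left(-38 \right)} = -2146 + \left(6 - 38\right) = -2146 - 32 = -2178$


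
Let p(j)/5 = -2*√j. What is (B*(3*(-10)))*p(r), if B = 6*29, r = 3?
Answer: 52200*√3 ≈ 90413.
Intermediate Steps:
p(j) = -10*√j (p(j) = 5*(-2*√j) = -10*√j)
B = 174
(B*(3*(-10)))*p(r) = (174*(3*(-10)))*(-10*√3) = (174*(-30))*(-10*√3) = -(-52200)*√3 = 52200*√3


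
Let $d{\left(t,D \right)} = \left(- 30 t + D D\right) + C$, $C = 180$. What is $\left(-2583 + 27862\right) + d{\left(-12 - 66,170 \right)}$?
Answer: $56699$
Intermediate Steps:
$d{\left(t,D \right)} = 180 + D^{2} - 30 t$ ($d{\left(t,D \right)} = \left(- 30 t + D D\right) + 180 = \left(- 30 t + D^{2}\right) + 180 = \left(D^{2} - 30 t\right) + 180 = 180 + D^{2} - 30 t$)
$\left(-2583 + 27862\right) + d{\left(-12 - 66,170 \right)} = \left(-2583 + 27862\right) + \left(180 + 170^{2} - 30 \left(-12 - 66\right)\right) = 25279 + \left(180 + 28900 - -2340\right) = 25279 + \left(180 + 28900 + 2340\right) = 25279 + 31420 = 56699$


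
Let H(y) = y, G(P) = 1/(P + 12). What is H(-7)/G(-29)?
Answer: 119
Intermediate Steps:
G(P) = 1/(12 + P)
H(-7)/G(-29) = -7/(1/(12 - 29)) = -7/(1/(-17)) = -7/(-1/17) = -7*(-17) = 119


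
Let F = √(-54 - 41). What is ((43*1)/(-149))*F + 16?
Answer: 16 - 43*I*√95/149 ≈ 16.0 - 2.8128*I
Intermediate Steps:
F = I*√95 (F = √(-95) = I*√95 ≈ 9.7468*I)
((43*1)/(-149))*F + 16 = ((43*1)/(-149))*(I*√95) + 16 = (43*(-1/149))*(I*√95) + 16 = -43*I*√95/149 + 16 = 16 - 43*I*√95/149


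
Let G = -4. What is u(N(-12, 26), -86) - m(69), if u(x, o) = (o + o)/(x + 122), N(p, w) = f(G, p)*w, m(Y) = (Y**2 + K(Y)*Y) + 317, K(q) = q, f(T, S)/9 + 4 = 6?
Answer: -2902591/295 ≈ -9839.3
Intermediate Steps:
f(T, S) = 18 (f(T, S) = -36 + 9*6 = -36 + 54 = 18)
m(Y) = 317 + 2*Y**2 (m(Y) = (Y**2 + Y*Y) + 317 = (Y**2 + Y**2) + 317 = 2*Y**2 + 317 = 317 + 2*Y**2)
N(p, w) = 18*w
u(x, o) = 2*o/(122 + x) (u(x, o) = (2*o)/(122 + x) = 2*o/(122 + x))
u(N(-12, 26), -86) - m(69) = 2*(-86)/(122 + 18*26) - (317 + 2*69**2) = 2*(-86)/(122 + 468) - (317 + 2*4761) = 2*(-86)/590 - (317 + 9522) = 2*(-86)*(1/590) - 1*9839 = -86/295 - 9839 = -2902591/295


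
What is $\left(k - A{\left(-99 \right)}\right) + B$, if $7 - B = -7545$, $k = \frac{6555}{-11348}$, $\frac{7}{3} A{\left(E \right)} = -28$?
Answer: $\frac{85829717}{11348} \approx 7563.4$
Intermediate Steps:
$A{\left(E \right)} = -12$ ($A{\left(E \right)} = \frac{3}{7} \left(-28\right) = -12$)
$k = - \frac{6555}{11348}$ ($k = 6555 \left(- \frac{1}{11348}\right) = - \frac{6555}{11348} \approx -0.57763$)
$B = 7552$ ($B = 7 - -7545 = 7 + 7545 = 7552$)
$\left(k - A{\left(-99 \right)}\right) + B = \left(- \frac{6555}{11348} - -12\right) + 7552 = \left(- \frac{6555}{11348} + 12\right) + 7552 = \frac{129621}{11348} + 7552 = \frac{85829717}{11348}$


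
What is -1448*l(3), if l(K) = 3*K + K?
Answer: -17376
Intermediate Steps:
l(K) = 4*K
-1448*l(3) = -5792*3 = -1448*12 = -17376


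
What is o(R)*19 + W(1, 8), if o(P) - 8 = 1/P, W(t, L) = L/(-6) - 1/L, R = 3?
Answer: 1255/8 ≈ 156.88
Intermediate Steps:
W(t, L) = -1/L - L/6 (W(t, L) = L*(-⅙) - 1/L = -L/6 - 1/L = -1/L - L/6)
o(P) = 8 + 1/P
o(R)*19 + W(1, 8) = (8 + 1/3)*19 + (-1/8 - ⅙*8) = (8 + ⅓)*19 + (-1*⅛ - 4/3) = (25/3)*19 + (-⅛ - 4/3) = 475/3 - 35/24 = 1255/8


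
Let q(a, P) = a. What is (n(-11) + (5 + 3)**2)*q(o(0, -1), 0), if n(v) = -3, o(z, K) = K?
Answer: -61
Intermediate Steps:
(n(-11) + (5 + 3)**2)*q(o(0, -1), 0) = (-3 + (5 + 3)**2)*(-1) = (-3 + 8**2)*(-1) = (-3 + 64)*(-1) = 61*(-1) = -61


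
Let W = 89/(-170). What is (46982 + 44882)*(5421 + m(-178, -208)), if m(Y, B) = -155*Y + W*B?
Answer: 258614706024/85 ≈ 3.0425e+9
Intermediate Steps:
W = -89/170 (W = 89*(-1/170) = -89/170 ≈ -0.52353)
m(Y, B) = -155*Y - 89*B/170
(46982 + 44882)*(5421 + m(-178, -208)) = (46982 + 44882)*(5421 + (-155*(-178) - 89/170*(-208))) = 91864*(5421 + (27590 + 9256/85)) = 91864*(5421 + 2354406/85) = 91864*(2815191/85) = 258614706024/85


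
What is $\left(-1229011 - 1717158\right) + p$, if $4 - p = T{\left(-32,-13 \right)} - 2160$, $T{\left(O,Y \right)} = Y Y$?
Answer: $-2944174$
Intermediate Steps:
$T{\left(O,Y \right)} = Y^{2}$
$p = 1995$ ($p = 4 - \left(\left(-13\right)^{2} - 2160\right) = 4 - \left(169 - 2160\right) = 4 - -1991 = 4 + 1991 = 1995$)
$\left(-1229011 - 1717158\right) + p = \left(-1229011 - 1717158\right) + 1995 = -2946169 + 1995 = -2944174$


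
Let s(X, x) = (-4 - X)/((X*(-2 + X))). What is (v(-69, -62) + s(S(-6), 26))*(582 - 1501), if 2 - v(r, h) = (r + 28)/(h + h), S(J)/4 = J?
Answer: -1890383/1209 ≈ -1563.6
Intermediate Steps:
S(J) = 4*J
v(r, h) = 2 - (28 + r)/(2*h) (v(r, h) = 2 - (r + 28)/(h + h) = 2 - (28 + r)/(2*h))
s(X, x) = (-4 - X)/(X*(-2 + X)) (s(X, x) = (-4 - X)*(1/(X*(-2 + X))) = (-4 - X)/(X*(-2 + X)))
(v(-69, -62) + s(S(-6), 26))*(582 - 1501) = ((½)*(-28 - 1*(-69) + 4*(-62))/(-62) + (-4 - 4*(-6))/(((4*(-6)))*(-2 + 4*(-6))))*(582 - 1501) = ((½)*(-1/62)*(-28 + 69 - 248) + (-4 - 1*(-24))/((-24)*(-2 - 24)))*(-919) = ((½)*(-1/62)*(-207) - 1/24*(-4 + 24)/(-26))*(-919) = (207/124 - 1/24*(-1/26)*20)*(-919) = (207/124 + 5/156)*(-919) = (2057/1209)*(-919) = -1890383/1209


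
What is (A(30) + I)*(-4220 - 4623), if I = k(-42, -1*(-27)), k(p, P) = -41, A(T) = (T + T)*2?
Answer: -698597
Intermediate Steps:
A(T) = 4*T (A(T) = (2*T)*2 = 4*T)
I = -41
(A(30) + I)*(-4220 - 4623) = (4*30 - 41)*(-4220 - 4623) = (120 - 41)*(-8843) = 79*(-8843) = -698597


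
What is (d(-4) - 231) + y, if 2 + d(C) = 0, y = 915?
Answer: 682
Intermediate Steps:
d(C) = -2 (d(C) = -2 + 0 = -2)
(d(-4) - 231) + y = (-2 - 231) + 915 = -233 + 915 = 682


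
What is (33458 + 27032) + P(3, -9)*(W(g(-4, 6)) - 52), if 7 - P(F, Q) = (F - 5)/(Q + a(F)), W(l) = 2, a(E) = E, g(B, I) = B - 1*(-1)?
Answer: 180470/3 ≈ 60157.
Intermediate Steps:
g(B, I) = 1 + B (g(B, I) = B + 1 = 1 + B)
P(F, Q) = 7 - (-5 + F)/(F + Q) (P(F, Q) = 7 - (F - 5)/(Q + F) = 7 - (-5 + F)/(F + Q))
(33458 + 27032) + P(3, -9)*(W(g(-4, 6)) - 52) = (33458 + 27032) + ((5 + 6*3 + 7*(-9))/(3 - 9))*(2 - 52) = 60490 + ((5 + 18 - 63)/(-6))*(-50) = 60490 - ⅙*(-40)*(-50) = 60490 + (20/3)*(-50) = 60490 - 1000/3 = 180470/3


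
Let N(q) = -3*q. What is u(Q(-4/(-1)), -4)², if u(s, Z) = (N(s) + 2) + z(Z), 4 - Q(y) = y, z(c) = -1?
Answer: 1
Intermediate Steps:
Q(y) = 4 - y
u(s, Z) = 1 - 3*s (u(s, Z) = (-3*s + 2) - 1 = (2 - 3*s) - 1 = 1 - 3*s)
u(Q(-4/(-1)), -4)² = (1 - 3*(4 - (-4)/(-1)))² = (1 - 3*(4 - (-4)*(-1)))² = (1 - 3*(4 - 1*4))² = (1 - 3*(4 - 4))² = (1 - 3*0)² = (1 + 0)² = 1² = 1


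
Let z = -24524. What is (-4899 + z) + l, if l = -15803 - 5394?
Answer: -50620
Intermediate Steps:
l = -21197
(-4899 + z) + l = (-4899 - 24524) - 21197 = -29423 - 21197 = -50620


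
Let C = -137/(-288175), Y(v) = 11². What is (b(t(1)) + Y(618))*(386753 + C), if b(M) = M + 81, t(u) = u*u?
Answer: 22624866820136/288175 ≈ 7.8511e+7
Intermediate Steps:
Y(v) = 121
t(u) = u²
b(M) = 81 + M
C = 137/288175 (C = -137*(-1/288175) = 137/288175 ≈ 0.00047541)
(b(t(1)) + Y(618))*(386753 + C) = ((81 + 1²) + 121)*(386753 + 137/288175) = ((81 + 1) + 121)*(111452545912/288175) = (82 + 121)*(111452545912/288175) = 203*(111452545912/288175) = 22624866820136/288175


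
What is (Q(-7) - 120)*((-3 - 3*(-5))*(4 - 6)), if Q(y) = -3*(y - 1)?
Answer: 2304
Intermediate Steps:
Q(y) = 3 - 3*y (Q(y) = -3*(-1 + y) = 3 - 3*y)
(Q(-7) - 120)*((-3 - 3*(-5))*(4 - 6)) = ((3 - 3*(-7)) - 120)*((-3 - 3*(-5))*(4 - 6)) = ((3 + 21) - 120)*((-3 + 15)*(-2)) = (24 - 120)*(12*(-2)) = -96*(-24) = 2304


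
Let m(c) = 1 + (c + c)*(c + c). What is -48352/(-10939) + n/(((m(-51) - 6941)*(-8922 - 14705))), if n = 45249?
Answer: 3956822627845/895290728392 ≈ 4.4196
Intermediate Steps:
m(c) = 1 + 4*c² (m(c) = 1 + (2*c)*(2*c) = 1 + 4*c²)
-48352/(-10939) + n/(((m(-51) - 6941)*(-8922 - 14705))) = -48352/(-10939) + 45249/((((1 + 4*(-51)²) - 6941)*(-8922 - 14705))) = -48352*(-1/10939) + 45249/((((1 + 4*2601) - 6941)*(-23627))) = 48352/10939 + 45249/((((1 + 10404) - 6941)*(-23627))) = 48352/10939 + 45249/(((10405 - 6941)*(-23627))) = 48352/10939 + 45249/((3464*(-23627))) = 48352/10939 + 45249/(-81843928) = 48352/10939 + 45249*(-1/81843928) = 48352/10939 - 45249/81843928 = 3956822627845/895290728392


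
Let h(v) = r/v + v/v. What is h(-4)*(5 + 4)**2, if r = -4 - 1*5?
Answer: 1053/4 ≈ 263.25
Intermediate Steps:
r = -9 (r = -4 - 5 = -9)
h(v) = 1 - 9/v (h(v) = -9/v + v/v = -9/v + 1 = 1 - 9/v)
h(-4)*(5 + 4)**2 = ((-9 - 4)/(-4))*(5 + 4)**2 = -1/4*(-13)*9**2 = (13/4)*81 = 1053/4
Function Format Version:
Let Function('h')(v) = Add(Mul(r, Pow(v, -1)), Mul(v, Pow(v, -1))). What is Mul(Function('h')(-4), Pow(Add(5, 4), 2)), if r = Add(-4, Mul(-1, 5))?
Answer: Rational(1053, 4) ≈ 263.25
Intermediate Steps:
r = -9 (r = Add(-4, -5) = -9)
Function('h')(v) = Add(1, Mul(-9, Pow(v, -1))) (Function('h')(v) = Add(Mul(-9, Pow(v, -1)), Mul(v, Pow(v, -1))) = Add(Mul(-9, Pow(v, -1)), 1) = Add(1, Mul(-9, Pow(v, -1))))
Mul(Function('h')(-4), Pow(Add(5, 4), 2)) = Mul(Mul(Pow(-4, -1), Add(-9, -4)), Pow(Add(5, 4), 2)) = Mul(Mul(Rational(-1, 4), -13), Pow(9, 2)) = Mul(Rational(13, 4), 81) = Rational(1053, 4)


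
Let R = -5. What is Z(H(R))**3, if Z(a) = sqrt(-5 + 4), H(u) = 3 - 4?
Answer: -I ≈ -1.0*I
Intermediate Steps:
H(u) = -1
Z(a) = I (Z(a) = sqrt(-1) = I)
Z(H(R))**3 = I**3 = -I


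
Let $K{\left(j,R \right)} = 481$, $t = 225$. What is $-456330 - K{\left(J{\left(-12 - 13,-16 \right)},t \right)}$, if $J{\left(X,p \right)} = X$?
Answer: $-456811$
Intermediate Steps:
$-456330 - K{\left(J{\left(-12 - 13,-16 \right)},t \right)} = -456330 - 481 = -456811$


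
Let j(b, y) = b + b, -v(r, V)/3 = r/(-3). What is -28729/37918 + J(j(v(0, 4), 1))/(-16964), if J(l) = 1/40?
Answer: -9747194079/12864819040 ≈ -0.75766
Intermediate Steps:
v(r, V) = r (v(r, V) = -3*r/(-3) = -3*r*(-1)/3 = -(-1)*r = r)
j(b, y) = 2*b
J(l) = 1/40
-28729/37918 + J(j(v(0, 4), 1))/(-16964) = -28729/37918 + (1/40)/(-16964) = -28729*1/37918 + (1/40)*(-1/16964) = -28729/37918 - 1/678560 = -9747194079/12864819040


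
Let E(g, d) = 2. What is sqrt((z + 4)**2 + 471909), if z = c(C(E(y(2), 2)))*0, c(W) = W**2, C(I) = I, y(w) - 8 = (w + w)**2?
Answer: 5*sqrt(18877) ≈ 686.97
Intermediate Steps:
y(w) = 8 + 4*w**2 (y(w) = 8 + (w + w)**2 = 8 + (2*w)**2 = 8 + 4*w**2)
z = 0 (z = 2**2*0 = 4*0 = 0)
sqrt((z + 4)**2 + 471909) = sqrt((0 + 4)**2 + 471909) = sqrt(4**2 + 471909) = sqrt(16 + 471909) = sqrt(471925) = 5*sqrt(18877)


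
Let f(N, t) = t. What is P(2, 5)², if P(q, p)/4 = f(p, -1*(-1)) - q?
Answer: 16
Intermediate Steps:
P(q, p) = 4 - 4*q (P(q, p) = 4*(-1*(-1) - q) = 4*(1 - q) = 4 - 4*q)
P(2, 5)² = (4 - 4*2)² = (4 - 8)² = (-4)² = 16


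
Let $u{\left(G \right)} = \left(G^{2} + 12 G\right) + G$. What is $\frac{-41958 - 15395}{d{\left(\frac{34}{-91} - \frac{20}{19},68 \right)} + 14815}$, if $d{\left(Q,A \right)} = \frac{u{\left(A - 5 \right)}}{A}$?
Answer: $- \frac{975001}{253052} \approx -3.853$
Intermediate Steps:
$u{\left(G \right)} = G^{2} + 13 G$
$d{\left(Q,A \right)} = \frac{\left(-5 + A\right) \left(8 + A\right)}{A}$ ($d{\left(Q,A \right)} = \frac{\left(A - 5\right) \left(13 + \left(A - 5\right)\right)}{A} = \frac{\left(-5 + A\right) \left(13 + \left(-5 + A\right)\right)}{A} = \frac{\left(-5 + A\right) \left(8 + A\right)}{A}$)
$\frac{-41958 - 15395}{d{\left(\frac{34}{-91} - \frac{20}{19},68 \right)} + 14815} = \frac{-41958 - 15395}{\left(3 + 68 - \frac{40}{68}\right) + 14815} = - \frac{57353}{\left(3 + 68 - \frac{10}{17}\right) + 14815} = - \frac{57353}{\frac{1197}{17} + 14815} = - \frac{57353}{\frac{253052}{17}} = \left(-57353\right) \frac{17}{253052} = - \frac{975001}{253052}$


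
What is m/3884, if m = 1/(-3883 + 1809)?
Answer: -1/8055416 ≈ -1.2414e-7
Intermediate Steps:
m = -1/2074 (m = 1/(-2074) = -1/2074 ≈ -0.00048216)
m/3884 = -1/2074/3884 = -1/2074*1/3884 = -1/8055416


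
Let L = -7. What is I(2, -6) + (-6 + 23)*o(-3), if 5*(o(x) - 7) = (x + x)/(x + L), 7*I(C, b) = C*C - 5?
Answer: 21157/175 ≈ 120.90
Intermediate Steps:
I(C, b) = -5/7 + C²/7 (I(C, b) = (C*C - 5)/7 = (C² - 5)/7 = (-5 + C²)/7 = -5/7 + C²/7)
o(x) = 7 + 2*x/(5*(-7 + x)) (o(x) = 7 + ((x + x)/(x - 7))/5 = 7 + ((2*x)/(-7 + x))/5 = 7 + (2*x/(-7 + x))/5 = 7 + 2*x/(5*(-7 + x)))
I(2, -6) + (-6 + 23)*o(-3) = (-5/7 + (⅐)*2²) + (-6 + 23)*((-245 + 37*(-3))/(5*(-7 - 3))) = (-5/7 + (⅐)*4) + 17*((⅕)*(-245 - 111)/(-10)) = (-5/7 + 4/7) + 17*((⅕)*(-⅒)*(-356)) = -⅐ + 17*(178/25) = -⅐ + 3026/25 = 21157/175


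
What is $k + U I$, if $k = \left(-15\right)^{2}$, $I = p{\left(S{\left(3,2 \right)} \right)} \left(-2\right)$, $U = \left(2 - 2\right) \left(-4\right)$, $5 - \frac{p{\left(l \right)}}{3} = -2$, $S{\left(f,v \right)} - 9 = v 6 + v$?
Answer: $225$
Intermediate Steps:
$S{\left(f,v \right)} = 9 + 7 v$ ($S{\left(f,v \right)} = 9 + \left(v 6 + v\right) = 9 + \left(6 v + v\right) = 9 + 7 v$)
$p{\left(l \right)} = 21$ ($p{\left(l \right)} = 15 - -6 = 15 + 6 = 21$)
$U = 0$ ($U = 0 \left(-4\right) = 0$)
$I = -42$ ($I = 21 \left(-2\right) = -42$)
$k = 225$
$k + U I = 225 + 0 \left(-42\right) = 225 + 0 = 225$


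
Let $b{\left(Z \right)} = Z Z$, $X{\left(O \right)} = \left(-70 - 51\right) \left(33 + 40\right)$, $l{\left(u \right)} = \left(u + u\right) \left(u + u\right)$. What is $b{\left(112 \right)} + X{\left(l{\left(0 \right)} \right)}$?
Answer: $3711$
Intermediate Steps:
$l{\left(u \right)} = 4 u^{2}$ ($l{\left(u \right)} = 2 u 2 u = 4 u^{2}$)
$X{\left(O \right)} = -8833$ ($X{\left(O \right)} = \left(-121\right) 73 = -8833$)
$b{\left(Z \right)} = Z^{2}$
$b{\left(112 \right)} + X{\left(l{\left(0 \right)} \right)} = 112^{2} - 8833 = 12544 - 8833 = 3711$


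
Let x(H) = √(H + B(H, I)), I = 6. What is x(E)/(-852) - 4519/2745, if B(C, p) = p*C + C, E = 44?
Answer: -4519/2745 - √22/213 ≈ -1.6683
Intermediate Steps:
B(C, p) = C + C*p (B(C, p) = C*p + C = C + C*p)
x(H) = 2*√2*√H (x(H) = √(H + H*(1 + 6)) = √(H + H*7) = √(H + 7*H) = √(8*H) = 2*√2*√H)
x(E)/(-852) - 4519/2745 = (2*√2*√44)/(-852) - 4519/2745 = (2*√2*(2*√11))*(-1/852) - 4519*1/2745 = (4*√22)*(-1/852) - 4519/2745 = -√22/213 - 4519/2745 = -4519/2745 - √22/213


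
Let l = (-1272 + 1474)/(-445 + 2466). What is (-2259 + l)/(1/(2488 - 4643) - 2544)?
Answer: 9838085735/11079770741 ≈ 0.88793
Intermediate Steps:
l = 202/2021 ≈ 0.099951
(-2259 + l)/(1/(2488 - 4643) - 2544) = (-2259 + 202/2021)/(1/(2488 - 4643) - 2544) = -4565237/(2021*(1/(-2155) - 2544)) = -4565237/(2021*(-1/2155 - 2544)) = -4565237/(2021*(-5482321/2155)) = -4565237/2021*(-2155/5482321) = 9838085735/11079770741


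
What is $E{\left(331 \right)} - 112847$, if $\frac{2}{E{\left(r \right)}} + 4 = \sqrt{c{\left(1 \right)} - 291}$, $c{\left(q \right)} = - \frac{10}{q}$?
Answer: $- \frac{35772507}{317} - \frac{2 i \sqrt{301}}{317} \approx -1.1285 \cdot 10^{5} - 0.10946 i$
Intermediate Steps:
$E{\left(r \right)} = \frac{2}{-4 + i \sqrt{301}}$ ($E{\left(r \right)} = \frac{2}{-4 + \sqrt{- \frac{10}{1} - 291}} = \frac{2}{-4 + \sqrt{\left(-10\right) 1 - 291}} = \frac{2}{-4 + \sqrt{-10 - 291}} = \frac{2}{-4 + \sqrt{-301}} = \frac{2}{-4 + i \sqrt{301}}$)
$E{\left(331 \right)} - 112847 = \left(- \frac{8}{317} - \frac{2 i \sqrt{301}}{317}\right) - 112847 = - \frac{35772507}{317} - \frac{2 i \sqrt{301}}{317}$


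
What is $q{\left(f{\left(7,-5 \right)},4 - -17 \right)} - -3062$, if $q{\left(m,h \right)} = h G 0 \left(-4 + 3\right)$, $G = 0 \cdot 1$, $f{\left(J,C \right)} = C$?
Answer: $3062$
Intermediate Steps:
$G = 0$
$q{\left(m,h \right)} = 0$ ($q{\left(m,h \right)} = h 0 \cdot 0 \left(-4 + 3\right) = 0 \cdot 0 \left(-1\right) = 0 \cdot 0 = 0$)
$q{\left(f{\left(7,-5 \right)},4 - -17 \right)} - -3062 = 0 - -3062 = 0 + 3062 = 3062$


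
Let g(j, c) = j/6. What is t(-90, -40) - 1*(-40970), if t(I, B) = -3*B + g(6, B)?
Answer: 41091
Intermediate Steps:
g(j, c) = j/6 (g(j, c) = j*(⅙) = j/6)
t(I, B) = 1 - 3*B (t(I, B) = -3*B + (⅙)*6 = -3*B + 1 = 1 - 3*B)
t(-90, -40) - 1*(-40970) = (1 - 3*(-40)) - 1*(-40970) = (1 + 120) + 40970 = 121 + 40970 = 41091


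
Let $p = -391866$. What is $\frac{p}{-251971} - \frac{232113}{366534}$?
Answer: $\frac{4054593701}{4397901834} \approx 0.92194$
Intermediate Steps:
$\frac{p}{-251971} - \frac{232113}{366534} = - \frac{391866}{-251971} - \frac{232113}{366534} = \left(-391866\right) \left(- \frac{1}{251971}\right) - \frac{11053}{17454} = \frac{391866}{251971} - \frac{11053}{17454} = \frac{4054593701}{4397901834}$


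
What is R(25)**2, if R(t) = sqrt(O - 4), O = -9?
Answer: -13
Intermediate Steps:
R(t) = I*sqrt(13) (R(t) = sqrt(-9 - 4) = sqrt(-13) = I*sqrt(13))
R(25)**2 = (I*sqrt(13))**2 = -13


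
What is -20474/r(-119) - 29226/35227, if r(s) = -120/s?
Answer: -42915390641/2113620 ≈ -20304.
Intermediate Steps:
-20474/r(-119) - 29226/35227 = -20474/((-120/(-119))) - 29226/35227 = -20474/((-120*(-1/119))) - 29226*1/35227 = -20474/120/119 - 29226/35227 = -20474*119/120 - 29226/35227 = -1218203/60 - 29226/35227 = -42915390641/2113620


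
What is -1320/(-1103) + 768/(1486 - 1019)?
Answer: 1463544/515101 ≈ 2.8413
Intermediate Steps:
-1320/(-1103) + 768/(1486 - 1019) = -1320*(-1/1103) + 768/467 = 1320/1103 + (1/467)*768 = 1320/1103 + 768/467 = 1463544/515101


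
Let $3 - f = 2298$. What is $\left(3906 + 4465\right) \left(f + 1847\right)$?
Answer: $-3750208$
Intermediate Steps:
$f = -2295$ ($f = 3 - 2298 = -2295$)
$\left(3906 + 4465\right) \left(f + 1847\right) = \left(3906 + 4465\right) \left(-2295 + 1847\right) = 8371 \left(-448\right) = -3750208$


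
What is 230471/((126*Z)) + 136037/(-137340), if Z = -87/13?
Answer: -3277609289/11948580 ≈ -274.31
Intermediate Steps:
Z = -87/13 (Z = -87*1/13 = -87/13 ≈ -6.6923)
230471/((126*Z)) + 136037/(-137340) = 230471/((126*(-87/13))) + 136037/(-137340) = 230471/(-10962/13) + 136037*(-1/137340) = 230471*(-13/10962) - 136037/137340 = -2996123/10962 - 136037/137340 = -3277609289/11948580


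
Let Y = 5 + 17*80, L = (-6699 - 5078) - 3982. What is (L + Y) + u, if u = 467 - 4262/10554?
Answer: -73494910/5277 ≈ -13927.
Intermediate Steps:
u = 2462228/5277 (u = 467 - 4262*1/10554 = 467 - 2131/5277 = 2462228/5277 ≈ 466.60)
L = -15759 (L = -11777 - 3982 = -15759)
Y = 1365 (Y = 5 + 1360 = 1365)
(L + Y) + u = (-15759 + 1365) + 2462228/5277 = -14394 + 2462228/5277 = -73494910/5277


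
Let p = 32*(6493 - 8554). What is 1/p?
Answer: -1/65952 ≈ -1.5163e-5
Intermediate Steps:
p = -65952 (p = 32*(-2061) = -65952)
1/p = 1/(-65952) = -1/65952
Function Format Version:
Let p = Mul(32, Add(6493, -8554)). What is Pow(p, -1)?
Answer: Rational(-1, 65952) ≈ -1.5163e-5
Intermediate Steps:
p = -65952 (p = Mul(32, -2061) = -65952)
Pow(p, -1) = Pow(-65952, -1) = Rational(-1, 65952)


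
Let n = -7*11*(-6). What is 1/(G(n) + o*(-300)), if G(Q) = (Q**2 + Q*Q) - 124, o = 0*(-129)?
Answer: 1/426764 ≈ 2.3432e-6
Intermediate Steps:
o = 0
n = 462 (n = -77*(-6) = 462)
G(Q) = -124 + 2*Q**2 (G(Q) = (Q**2 + Q**2) - 124 = 2*Q**2 - 124 = -124 + 2*Q**2)
1/(G(n) + o*(-300)) = 1/((-124 + 2*462**2) + 0*(-300)) = 1/((-124 + 2*213444) + 0) = 1/((-124 + 426888) + 0) = 1/(426764 + 0) = 1/426764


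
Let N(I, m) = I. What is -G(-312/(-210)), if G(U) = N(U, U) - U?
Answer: 0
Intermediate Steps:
G(U) = 0 (G(U) = U - U = 0)
-G(-312/(-210)) = -1*0 = 0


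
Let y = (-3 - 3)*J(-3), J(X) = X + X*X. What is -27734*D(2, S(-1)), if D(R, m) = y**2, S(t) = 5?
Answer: -35943264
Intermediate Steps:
J(X) = X + X**2
y = -36 (y = (-3 - 3)*(-3*(1 - 3)) = -(-18)*(-2) = -6*6 = -36)
D(R, m) = 1296 (D(R, m) = (-36)**2 = 1296)
-27734*D(2, S(-1)) = -27734*1296 = -35943264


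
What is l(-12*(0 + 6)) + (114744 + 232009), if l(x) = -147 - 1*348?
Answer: 346258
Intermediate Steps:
l(x) = -495 (l(x) = -147 - 348 = -495)
l(-12*(0 + 6)) + (114744 + 232009) = -495 + (114744 + 232009) = -495 + 346753 = 346258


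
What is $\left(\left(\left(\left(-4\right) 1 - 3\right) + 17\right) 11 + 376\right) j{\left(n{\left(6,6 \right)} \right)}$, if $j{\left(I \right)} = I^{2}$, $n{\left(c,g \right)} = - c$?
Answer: $17496$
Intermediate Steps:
$\left(\left(\left(\left(-4\right) 1 - 3\right) + 17\right) 11 + 376\right) j{\left(n{\left(6,6 \right)} \right)} = \left(\left(\left(\left(-4\right) 1 - 3\right) + 17\right) 11 + 376\right) \left(\left(-1\right) 6\right)^{2} = \left(\left(\left(-4 - 3\right) + 17\right) 11 + 376\right) \left(-6\right)^{2} = \left(\left(-7 + 17\right) 11 + 376\right) 36 = \left(10 \cdot 11 + 376\right) 36 = \left(110 + 376\right) 36 = 486 \cdot 36 = 17496$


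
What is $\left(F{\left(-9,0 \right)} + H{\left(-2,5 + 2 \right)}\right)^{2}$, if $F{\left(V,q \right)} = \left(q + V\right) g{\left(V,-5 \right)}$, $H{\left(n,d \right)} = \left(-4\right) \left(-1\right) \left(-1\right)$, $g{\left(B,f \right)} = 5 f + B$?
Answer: $91204$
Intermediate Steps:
$g{\left(B,f \right)} = B + 5 f$
$H{\left(n,d \right)} = -4$ ($H{\left(n,d \right)} = 4 \left(-1\right) = -4$)
$F{\left(V,q \right)} = \left(-25 + V\right) \left(V + q\right)$ ($F{\left(V,q \right)} = \left(q + V\right) \left(V + 5 \left(-5\right)\right) = \left(V + q\right) \left(V - 25\right) = \left(V + q\right) \left(-25 + V\right) = \left(-25 + V\right) \left(V + q\right)$)
$\left(F{\left(-9,0 \right)} + H{\left(-2,5 + 2 \right)}\right)^{2} = \left(\left(-25 - 9\right) \left(-9 + 0\right) - 4\right)^{2} = \left(\left(-34\right) \left(-9\right) - 4\right)^{2} = \left(306 - 4\right)^{2} = 302^{2} = 91204$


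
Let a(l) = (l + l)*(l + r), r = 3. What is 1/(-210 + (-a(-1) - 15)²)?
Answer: -1/89 ≈ -0.011236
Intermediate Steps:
a(l) = 2*l*(3 + l) (a(l) = (l + l)*(l + 3) = (2*l)*(3 + l) = 2*l*(3 + l))
1/(-210 + (-a(-1) - 15)²) = 1/(-210 + (-2*(-1)*(3 - 1) - 15)²) = 1/(-210 + (-2*(-1)*2 - 15)²) = 1/(-210 + (-1*(-4) - 15)²) = 1/(-210 + (4 - 15)²) = 1/(-210 + (-11)²) = 1/(-210 + 121) = 1/(-89) = -1/89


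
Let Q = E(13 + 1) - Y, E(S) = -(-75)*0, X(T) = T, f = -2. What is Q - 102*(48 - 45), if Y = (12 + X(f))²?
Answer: -406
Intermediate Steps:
E(S) = 0 (E(S) = -15*0 = 0)
Y = 100 (Y = (12 - 2)² = 10² = 100)
Q = -100 (Q = 0 - 1*100 = 0 - 100 = -100)
Q - 102*(48 - 45) = -100 - 102*(48 - 45) = -100 - 102*3 = -100 - 1*306 = -100 - 306 = -406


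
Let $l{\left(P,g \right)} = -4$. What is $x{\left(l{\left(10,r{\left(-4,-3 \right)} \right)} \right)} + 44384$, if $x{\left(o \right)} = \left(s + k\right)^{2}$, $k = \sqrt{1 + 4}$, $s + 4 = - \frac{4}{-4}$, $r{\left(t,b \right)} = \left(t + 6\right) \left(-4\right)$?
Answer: $44398 - 6 \sqrt{5} \approx 44385.0$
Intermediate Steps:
$r{\left(t,b \right)} = -24 - 4 t$ ($r{\left(t,b \right)} = \left(6 + t\right) \left(-4\right) = -24 - 4 t$)
$s = -3$ ($s = -4 - \frac{4}{-4} = -4 - -1 = -4 + 1 = -3$)
$k = \sqrt{5} \approx 2.2361$
$x{\left(o \right)} = \left(-3 + \sqrt{5}\right)^{2}$
$x{\left(l{\left(10,r{\left(-4,-3 \right)} \right)} \right)} + 44384 = \left(3 - \sqrt{5}\right)^{2} + 44384 = 44384 + \left(3 - \sqrt{5}\right)^{2}$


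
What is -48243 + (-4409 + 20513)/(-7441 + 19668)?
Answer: -589851057/12227 ≈ -48242.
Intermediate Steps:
-48243 + (-4409 + 20513)/(-7441 + 19668) = -48243 + 16104/12227 = -589851057/12227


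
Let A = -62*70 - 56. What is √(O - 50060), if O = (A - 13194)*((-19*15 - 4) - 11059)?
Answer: 62*√51915 ≈ 14127.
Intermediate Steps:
A = -4396 (A = -4340 - 56 = -4396)
O = 199611320 (O = (-4396 - 13194)*((-19*15 - 4) - 11059) = -17590*((-285 - 4) - 11059) = -17590*(-289 - 11059) = -17590*(-11348) = 199611320)
√(O - 50060) = √(199611320 - 50060) = √199561260 = 62*√51915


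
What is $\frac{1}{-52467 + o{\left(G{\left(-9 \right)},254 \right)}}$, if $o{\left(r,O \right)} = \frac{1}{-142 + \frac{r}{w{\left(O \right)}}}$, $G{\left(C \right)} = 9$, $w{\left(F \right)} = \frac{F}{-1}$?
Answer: $- \frac{36077}{1892852213} \approx -1.906 \cdot 10^{-5}$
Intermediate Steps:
$w{\left(F \right)} = - F$ ($w{\left(F \right)} = F \left(-1\right) = - F$)
$o{\left(r,O \right)} = \frac{1}{-142 - \frac{r}{O}}$ ($o{\left(r,O \right)} = \frac{1}{-142 + \frac{r}{\left(-1\right) O}} = \frac{1}{-142 + r \left(- \frac{1}{O}\right)} = \frac{1}{-142 - \frac{r}{O}}$)
$\frac{1}{-52467 + o{\left(G{\left(-9 \right)},254 \right)}} = \frac{1}{-52467 + \frac{254}{\left(-1\right) 9 - 36068}} = \frac{1}{-52467 + \frac{254}{-9 - 36068}} = \frac{1}{-52467 + \frac{254}{-36077}} = \frac{1}{-52467 + 254 \left(- \frac{1}{36077}\right)} = \frac{1}{-52467 - \frac{254}{36077}} = \frac{1}{- \frac{1892852213}{36077}} = - \frac{36077}{1892852213}$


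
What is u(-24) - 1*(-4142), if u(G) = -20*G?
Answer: 4622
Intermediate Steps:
u(-24) - 1*(-4142) = -20*(-24) - 1*(-4142) = 480 + 4142 = 4622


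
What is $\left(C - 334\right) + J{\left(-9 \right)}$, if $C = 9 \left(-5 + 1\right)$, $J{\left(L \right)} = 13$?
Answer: $-357$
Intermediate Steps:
$C = -36$ ($C = 9 \left(-4\right) = -36$)
$\left(C - 334\right) + J{\left(-9 \right)} = \left(-36 - 334\right) + 13 = -370 + 13 = -357$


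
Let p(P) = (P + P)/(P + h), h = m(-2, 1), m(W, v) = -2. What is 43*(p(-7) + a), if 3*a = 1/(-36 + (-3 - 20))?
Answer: 35389/531 ≈ 66.646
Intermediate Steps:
h = -2
a = -1/177 (a = 1/(3*(-36 + (-3 - 20))) = 1/(3*(-36 - 23)) = (1/3)/(-59) = (1/3)*(-1/59) = -1/177 ≈ -0.0056497)
p(P) = 2*P/(-2 + P) (p(P) = (P + P)/(P - 2) = (2*P)/(-2 + P) = 2*P/(-2 + P))
43*(p(-7) + a) = 43*(2*(-7)/(-2 - 7) - 1/177) = 43*(2*(-7)/(-9) - 1/177) = 43*(2*(-7)*(-1/9) - 1/177) = 43*(14/9 - 1/177) = 43*(823/531) = 35389/531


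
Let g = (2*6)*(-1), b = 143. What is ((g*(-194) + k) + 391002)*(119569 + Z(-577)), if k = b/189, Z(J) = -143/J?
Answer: 1709597080066976/36351 ≈ 4.7030e+10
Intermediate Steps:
g = -12 (g = 12*(-1) = -12)
k = 143/189 ≈ 0.75661
((g*(-194) + k) + 391002)*(119569 + Z(-577)) = ((-12*(-194) + 143/189) + 391002)*(119569 - 143/(-577)) = ((2328 + 143/189) + 391002)*(119569 - 143*(-1/577)) = (440135/189 + 391002)*(119569 + 143/577) = (74339513/189)*(68991456/577) = 1709597080066976/36351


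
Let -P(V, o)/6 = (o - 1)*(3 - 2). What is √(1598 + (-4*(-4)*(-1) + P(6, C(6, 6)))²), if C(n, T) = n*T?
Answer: √52674 ≈ 229.51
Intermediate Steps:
C(n, T) = T*n
P(V, o) = 6 - 6*o (P(V, o) = -6*(o - 1)*(3 - 2) = -6*(-1 + o) = 6 - 6*o)
√(1598 + (-4*(-4)*(-1) + P(6, C(6, 6)))²) = √(1598 + (-4*(-4)*(-1) + (6 - 36*6))²) = √(1598 + (16*(-1) + (6 - 6*36))²) = √(1598 + (-16 + (6 - 216))²) = √(1598 + (-16 - 210)²) = √(1598 + (-226)²) = √(1598 + 51076) = √52674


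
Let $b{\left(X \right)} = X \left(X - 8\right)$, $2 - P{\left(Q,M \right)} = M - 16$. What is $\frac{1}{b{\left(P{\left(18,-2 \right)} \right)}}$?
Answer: $\frac{1}{240} \approx 0.0041667$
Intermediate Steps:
$P{\left(Q,M \right)} = 18 - M$ ($P{\left(Q,M \right)} = 2 - \left(M - 16\right) = 2 - \left(-16 + M\right) = 18 - M$)
$b{\left(X \right)} = X \left(-8 + X\right)$
$\frac{1}{b{\left(P{\left(18,-2 \right)} \right)}} = \frac{1}{\left(18 - -2\right) \left(-8 + \left(18 - -2\right)\right)} = \frac{1}{\left(18 + 2\right) \left(-8 + \left(18 + 2\right)\right)} = \frac{1}{20 \left(-8 + 20\right)} = \frac{1}{20 \cdot 12} = \frac{1}{240}$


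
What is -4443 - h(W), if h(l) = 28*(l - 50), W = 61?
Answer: -4751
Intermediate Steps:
h(l) = -1400 + 28*l (h(l) = 28*(-50 + l) = -1400 + 28*l)
-4443 - h(W) = -4443 - (-1400 + 28*61) = -4443 - (-1400 + 1708) = -4443 - 1*308 = -4443 - 308 = -4751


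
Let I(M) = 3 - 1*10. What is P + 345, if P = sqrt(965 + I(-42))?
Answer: 345 + sqrt(958) ≈ 375.95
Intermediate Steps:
I(M) = -7 (I(M) = 3 - 10 = -7)
P = sqrt(958) (P = sqrt(965 - 7) = sqrt(958) ≈ 30.952)
P + 345 = sqrt(958) + 345 = 345 + sqrt(958)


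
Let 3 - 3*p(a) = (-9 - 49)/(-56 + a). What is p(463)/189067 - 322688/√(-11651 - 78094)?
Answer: 1279/230850807 + 322688*I*√89745/89745 ≈ 5.5404e-6 + 1077.2*I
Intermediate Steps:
p(a) = 1 + 58/(3*(-56 + a)) (p(a) = 1 - (-9 - 49)/(3*(-56 + a)) = 1 - (-58)/(3*(-56 + a)) = 1 + 58/(3*(-56 + a)))
p(463)/189067 - 322688/√(-11651 - 78094) = ((-110/3 + 463)/(-56 + 463))/189067 - 322688/√(-11651 - 78094) = ((1279/3)/407)*(1/189067) - 322688*(-I*√89745/89745) = ((1/407)*(1279/3))*(1/189067) - 322688*(-I*√89745/89745) = (1279/1221)*(1/189067) - (-322688)*I*√89745/89745 = 1279/230850807 + 322688*I*√89745/89745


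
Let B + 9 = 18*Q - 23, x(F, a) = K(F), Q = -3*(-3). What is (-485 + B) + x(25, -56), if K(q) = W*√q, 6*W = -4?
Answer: -1075/3 ≈ -358.33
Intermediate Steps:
W = -⅔ (W = (⅙)*(-4) = -⅔ ≈ -0.66667)
K(q) = -2*√q/3
Q = 9
x(F, a) = -2*√F/3
B = 130 (B = -9 + (18*9 - 23) = -9 + (162 - 23) = -9 + 139 = 130)
(-485 + B) + x(25, -56) = (-485 + 130) - 2*√25/3 = -355 - ⅔*5 = -355 - 10/3 = -1075/3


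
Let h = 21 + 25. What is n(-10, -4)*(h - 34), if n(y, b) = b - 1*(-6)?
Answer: 24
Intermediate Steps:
n(y, b) = 6 + b (n(y, b) = b + 6 = 6 + b)
h = 46
n(-10, -4)*(h - 34) = (6 - 4)*(46 - 34) = 2*12 = 24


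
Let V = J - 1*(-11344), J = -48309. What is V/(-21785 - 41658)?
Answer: 36965/63443 ≈ 0.58265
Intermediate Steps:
V = -36965 (V = -48309 - 1*(-11344) = -48309 + 11344 = -36965)
V/(-21785 - 41658) = -36965/(-21785 - 41658) = -36965/(-63443) = -36965*(-1/63443) = 36965/63443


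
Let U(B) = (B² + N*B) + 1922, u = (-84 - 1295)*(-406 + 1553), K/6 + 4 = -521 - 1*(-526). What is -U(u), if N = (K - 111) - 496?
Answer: -2502766625804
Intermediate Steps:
K = 6 (K = -24 + 6*(-521 - 1*(-526)) = -24 + 6*(-521 + 526) = -24 + 6*5 = -24 + 30 = 6)
N = -601 (N = (6 - 111) - 496 = -105 - 496 = -601)
u = -1581713 (u = -1379*1147 = -1581713)
U(B) = 1922 + B² - 601*B (U(B) = (B² - 601*B) + 1922 = 1922 + B² - 601*B)
-U(u) = -(1922 + (-1581713)² - 601*(-1581713)) = -(1922 + 2501816014369 + 950609513) = -1*2502766625804 = -2502766625804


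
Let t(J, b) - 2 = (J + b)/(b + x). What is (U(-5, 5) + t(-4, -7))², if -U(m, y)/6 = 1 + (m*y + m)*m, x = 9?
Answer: 3308761/4 ≈ 8.2719e+5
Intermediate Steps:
t(J, b) = 2 + (J + b)/(9 + b) (t(J, b) = 2 + (J + b)/(b + 9) = 2 + (J + b)/(9 + b))
U(m, y) = -6 - 6*m*(m + m*y) (U(m, y) = -6*(1 + (m*y + m)*m) = -6*(1 + (m + m*y)*m) = -6*(1 + m*(m + m*y)) = -6 - 6*m*(m + m*y))
(U(-5, 5) + t(-4, -7))² = ((-6 - 6*(-5)² - 6*5*(-5)²) + (18 - 4 + 3*(-7))/(9 - 7))² = ((-6 - 6*25 - 6*5*25) + (18 - 4 - 21)/2)² = ((-6 - 150 - 750) + (½)*(-7))² = (-906 - 7/2)² = (-1819/2)² = 3308761/4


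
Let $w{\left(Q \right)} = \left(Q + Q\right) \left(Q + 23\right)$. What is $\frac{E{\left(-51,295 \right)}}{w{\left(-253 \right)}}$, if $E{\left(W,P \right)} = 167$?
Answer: $\frac{167}{116380} \approx 0.001435$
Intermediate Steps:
$w{\left(Q \right)} = 2 Q \left(23 + Q\right)$
$\frac{E{\left(-51,295 \right)}}{w{\left(-253 \right)}} = \frac{167}{2 \left(-253\right) \left(23 - 253\right)} = \frac{167}{2 \left(-253\right) \left(-230\right)} = \frac{167}{116380}$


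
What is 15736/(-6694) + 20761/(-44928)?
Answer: -32536967/11567232 ≈ -2.8129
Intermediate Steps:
15736/(-6694) + 20761/(-44928) = 15736*(-1/6694) + 20761*(-1/44928) = -7868/3347 - 1597/3456 = -32536967/11567232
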